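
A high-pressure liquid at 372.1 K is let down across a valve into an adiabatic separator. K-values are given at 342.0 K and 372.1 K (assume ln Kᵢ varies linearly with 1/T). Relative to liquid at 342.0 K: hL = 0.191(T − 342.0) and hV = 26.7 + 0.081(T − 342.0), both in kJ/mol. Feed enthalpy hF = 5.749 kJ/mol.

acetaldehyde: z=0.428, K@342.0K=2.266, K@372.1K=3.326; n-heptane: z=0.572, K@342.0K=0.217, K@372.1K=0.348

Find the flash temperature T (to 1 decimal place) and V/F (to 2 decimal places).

Adiabatic flash: solve Rachford–Rice at each trial T, then check hF = ψ·hV(T) + (1−ψ)·hL(T).
  T = 342.0 K: K = (2.266, 0.217), RR gives ψ = 0.095, H_out = 2.531 kJ/mol
  T = 372.1 K: K = (3.326, 0.348), RR gives ψ = 0.411, H_out = 15.351 kJ/mol
  T = 357.1 K: K = (2.769, 0.278), RR gives ψ = 0.269, H_out = 9.628 kJ/mol
  T = 349.6 K: K = (2.512, 0.246), RR gives ψ = 0.190, H_out = 6.357 kJ/mol
  T = 345.8 K: K = (2.387, 0.231), RR gives ψ = 0.145, H_out = 4.524 kJ/mol
  T = 347.7 K: K = (2.449, 0.239), RR gives ψ = 0.168, H_out = 5.458 kJ/mol
Linear interpolation between T = 347.7 (H_out = 5.458) and T = 349.6 (H_out = 6.357) on hF = 5.749 gives T ≈ 348.3 K, at which ψ = 0.17.

T = 348.3 K, V/F = 0.17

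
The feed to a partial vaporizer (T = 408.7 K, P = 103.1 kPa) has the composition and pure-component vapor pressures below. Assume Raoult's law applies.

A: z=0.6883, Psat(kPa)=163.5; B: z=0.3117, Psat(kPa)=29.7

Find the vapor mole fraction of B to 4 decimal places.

y_B = 0.1300

Raoult's law: Kᵢ = Pᵢˢᵃᵗ/P = Pᵢˢᵃᵗ/103.1.
  K_A = 163.5/103.1 = 1.585839, K_B = 29.7/103.1 = 0.288070
Let ψ = V/F and solve Σ zᵢ(Kᵢ−1)/(1+ψ(Kᵢ−1)) = 0.
Check two-phase: ΣzᵢKᵢ = 1.1813 > 1 and Σzᵢ/Kᵢ = 1.5161 > 1, so g(0) = 0.1813 > 0 and g(1) = -0.5161 < 0.
Binary case is linear: z₁(K₁−1)(1+ψ(K₂−1)) + z₂(K₂−1)(1+ψ(K₁−1)) = 0
⇒ ψ = [z₁(K₁−1)+z₂(K₂−1)] / [−(K₁−1)(K₂−1)] = 0.18132/0.41708 = 0.4348
Compositions from xᵢ = zᵢ/(1+ψ(Kᵢ−1)), yᵢ = Kᵢxᵢ:
  A: x = 0.5486, y = 0.8700
  B: x = 0.4514, y = 0.1300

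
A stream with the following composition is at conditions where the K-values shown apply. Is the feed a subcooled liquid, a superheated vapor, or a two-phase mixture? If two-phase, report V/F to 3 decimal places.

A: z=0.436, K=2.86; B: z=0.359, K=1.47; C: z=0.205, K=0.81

superheated vapor

ΣzᵢKᵢ = 1.941; Σzᵢ/Kᵢ = 0.650.
Since Σzᵢ/Kᵢ < 1 the mixture is above its dew point — single vapor phase.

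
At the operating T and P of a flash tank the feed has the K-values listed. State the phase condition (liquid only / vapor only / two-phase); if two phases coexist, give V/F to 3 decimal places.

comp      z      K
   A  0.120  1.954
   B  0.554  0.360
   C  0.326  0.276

liquid only

ΣzᵢKᵢ = 0.524; Σzᵢ/Kᵢ = 2.781.
Since ΣzᵢKᵢ < 1 the mixture is below its bubble point — single liquid phase.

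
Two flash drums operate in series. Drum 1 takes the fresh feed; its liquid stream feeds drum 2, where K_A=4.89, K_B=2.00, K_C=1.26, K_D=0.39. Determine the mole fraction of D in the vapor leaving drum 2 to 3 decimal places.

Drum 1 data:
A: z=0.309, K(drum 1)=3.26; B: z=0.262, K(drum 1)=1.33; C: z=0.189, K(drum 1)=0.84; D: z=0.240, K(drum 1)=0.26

Drum 1:
Newton iteration, ψ₁⁰ = 0.5:
  ψ₁ = 0.500: g = 0.0873, g' = -0.706 → ψ₁ = 0.624
  ψ₁ = 0.624: g = -0.0019, g' = -0.751 → ψ₁ = 0.621
Converged at ψ₁ = 0.621.
Drum-1 compositions:
  A: x = 0.129, y = 0.419
  B: x = 0.217, y = 0.289
  C: x = 0.210, y = 0.176
  D: x = 0.444, y = 0.115
Drum-2 feed = drum-1 liquid: z₂ = (0.1285, 0.2174, 0.2099, 0.4442).
Drum 2:
Material balance + equilibrium reduce to Σ zᵢ(Kᵢ−1)/(1+ψ₂(Kᵢ−1)) = 0.
Feasibility: ΣzᵢKᵢ = 1.501, Σzᵢ/Kᵢ = 1.440 — both > 1, two phases present.
Iterate (Newton) starting at ψ₂ = 0.5:
  ψ₂ = 0.500: g = -0.0268, g' = -0.674 → ψ₂ = 0.460
Converged at ψ₂ = 0.460.
  A: x = 0.046, y = 0.225
  B: x = 0.149, y = 0.298
  C: x = 0.187, y = 0.236
  D: x = 0.618, y = 0.241

y_D (drum 2) = 0.241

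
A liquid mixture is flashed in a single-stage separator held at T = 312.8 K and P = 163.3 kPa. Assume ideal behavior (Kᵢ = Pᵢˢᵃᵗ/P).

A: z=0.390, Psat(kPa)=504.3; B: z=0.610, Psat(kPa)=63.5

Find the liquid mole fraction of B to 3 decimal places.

x_B = 0.774

Raoult's law: Kᵢ = Pᵢˢᵃᵗ/P = Pᵢˢᵃᵗ/163.3.
  K_A = 504.3/163.3 = 3.08818, K_B = 63.5/163.3 = 0.38885
Rachford–Rice: g(β) = Σ zᵢ(Kᵢ−1)/(1+β(Kᵢ−1)) = 0.
Feasibility: ΣzᵢKᵢ = 1.442, Σzᵢ/Kᵢ = 1.695 — both > 1, two phases present.
Binary case is linear: z₁(K₁−1)(1+β(K₂−1)) + z₂(K₂−1)(1+β(K₁−1)) = 0
⇒ β = [z₁(K₁−1)+z₂(K₂−1)] / [−(K₁−1)(K₂−1)] = 0.4416/1.2762 = 0.346
Compositions from xᵢ = zᵢ/(1+β(Kᵢ−1)), yᵢ = Kᵢxᵢ:
  A: x = 0.226, y = 0.699
  B: x = 0.774, y = 0.301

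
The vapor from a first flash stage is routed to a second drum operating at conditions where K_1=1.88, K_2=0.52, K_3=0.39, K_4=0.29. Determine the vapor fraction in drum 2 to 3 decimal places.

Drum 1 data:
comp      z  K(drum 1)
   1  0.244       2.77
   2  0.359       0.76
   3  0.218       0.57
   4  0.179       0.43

Drum 1:
Iterate (Newton) starting at ψ₁ = 0.47:
  ψ₁ = 0.470: g = -0.1182, g' = -0.426 → ψ₁ = 0.192
  ψ₁ = 0.192: g = 0.0150, g' = -0.569 → ψ₁ = 0.219
Converged at ψ₁ = 0.219.
Drum-1 compositions:
  1: x = 0.176, y = 0.487
  2: x = 0.379, y = 0.288
  3: x = 0.241, y = 0.137
  4: x = 0.205, y = 0.088
Drum-2 feed = drum-1 vapor: z₂ = (0.4868, 0.2880, 0.1372, 0.0880).
Drum 2:
Rachford–Rice: g(ψ₂) = Σ zᵢ(Kᵢ−1)/(1+ψ₂(Kᵢ−1)) = 0.
g(0) = ΣzᵢKᵢ − 1 = 0.144 and g(1) = 1 − Σzᵢ/Kᵢ = -0.468, so a root lies in (0, 1).
Newton iteration, ψ₂⁰ = 0.5:
  ψ₂ = 0.500: g = -0.1017, g' = -0.509 → ψ₂ = 0.300
  ψ₂ = 0.300: g = -0.0045, g' = -0.475 → ψ₂ = 0.291
Converged at ψ₂ = 0.291.
  1: x = 0.388, y = 0.729
  2: x = 0.335, y = 0.174
  3: x = 0.167, y = 0.065
  4: x = 0.111, y = 0.032

V/F (drum 2) = 0.291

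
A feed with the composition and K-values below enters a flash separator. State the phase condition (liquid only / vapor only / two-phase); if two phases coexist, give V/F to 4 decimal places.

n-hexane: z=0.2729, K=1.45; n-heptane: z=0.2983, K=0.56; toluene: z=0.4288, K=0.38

liquid only

ΣzᵢKᵢ = 0.7257; Σzᵢ/Kᵢ = 1.8493.
Since ΣzᵢKᵢ < 1 the mixture is below its bubble point — single liquid phase.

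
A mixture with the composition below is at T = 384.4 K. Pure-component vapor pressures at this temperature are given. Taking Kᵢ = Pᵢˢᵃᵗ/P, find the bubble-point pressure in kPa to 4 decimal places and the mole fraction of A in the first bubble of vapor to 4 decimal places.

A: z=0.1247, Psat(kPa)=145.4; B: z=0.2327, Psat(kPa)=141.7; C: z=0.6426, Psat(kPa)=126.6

At the bubble point ψ → 0, so ΣzᵢKᵢ = 1 with Kᵢ = Pᵢˢᵃᵗ/P ⇒ P = ΣzᵢPᵢˢᵃᵗ.
P = 0.1247·145.4 + 0.2327·141.7 + 0.6426·126.6 = 132.4581 kPa
yᵢ = zᵢPᵢˢᵃᵗ/P ⇒ y_A = 0.1247·145.4/132.4581 = 0.1369

Pbub = 132.4581 kPa, y_A = 0.1369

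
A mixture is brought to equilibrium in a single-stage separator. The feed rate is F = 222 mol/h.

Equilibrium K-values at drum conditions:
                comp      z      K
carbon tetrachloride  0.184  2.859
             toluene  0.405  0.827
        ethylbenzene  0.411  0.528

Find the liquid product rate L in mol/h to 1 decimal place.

L = 194.3 mol/h

Rachford–Rice: g(ψ) = Σ zᵢ(Kᵢ−1)/(1+ψ(Kᵢ−1)) = 0.
Check two-phase: ΣzᵢKᵢ = 1.078 > 1 and Σzᵢ/Kᵢ = 1.332 > 1, so g(0) = 0.078 > 0 and g(1) = -0.332 < 0.
Newton iteration, ψ⁰ = 0.5:
  ψ = 0.500: g = -0.1533, g' = -0.342 → ψ = 0.052
  ψ = 0.052: g = 0.0424, g' = -0.637 → ψ = 0.118
  ψ = 0.118: g = 0.0033, g' = -0.543 → ψ = 0.125
Converged at ψ = 0.125.
Then V = ψ·F = 0.1246·222 = 27.7 mol/h and L = F − V = 194.3 mol/h.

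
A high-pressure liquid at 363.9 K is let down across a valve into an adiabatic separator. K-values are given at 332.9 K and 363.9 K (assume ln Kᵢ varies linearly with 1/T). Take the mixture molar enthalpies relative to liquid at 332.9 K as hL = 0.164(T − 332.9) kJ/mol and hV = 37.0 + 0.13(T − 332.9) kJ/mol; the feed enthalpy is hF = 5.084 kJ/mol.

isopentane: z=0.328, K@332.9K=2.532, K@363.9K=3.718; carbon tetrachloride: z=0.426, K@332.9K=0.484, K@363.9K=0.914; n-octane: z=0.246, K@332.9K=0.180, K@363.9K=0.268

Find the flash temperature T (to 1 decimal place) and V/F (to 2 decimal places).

Adiabatic flash: solve Rachford–Rice at each trial T, then check hF = ψ·hV(T) + (1−ψ)·hL(T).
  T = 332.9 K: K = (2.532, 0.484, 0.180), RR gives ψ = 0.083, H_out = 3.059 kJ/mol
  T = 363.9 K: K = (3.718, 0.914, 0.268), RR gives ψ = 0.573, H_out = 25.676 kJ/mol
  T = 348.4 K: K = (3.095, 0.675, 0.222), RR gives ψ = 0.322, H_out = 14.282 kJ/mol
  T = 340.6 K: K = (2.804, 0.573, 0.200), RR gives ψ = 0.202, H_out = 8.677 kJ/mol
  T = 336.8 K: K = (2.668, 0.528, 0.190), RR gives ψ = 0.144, H_out = 5.934 kJ/mol
  T = 334.9 K: K = (2.601, 0.506, 0.185), RR gives ψ = 0.114, H_out = 4.544 kJ/mol
Linear interpolation between T = 334.9 (H_out = 4.544) and T = 336.8 (H_out = 5.934) on hF = 5.084 gives T ≈ 335.6 K, at which ψ = 0.13.

T = 335.6 K, V/F = 0.13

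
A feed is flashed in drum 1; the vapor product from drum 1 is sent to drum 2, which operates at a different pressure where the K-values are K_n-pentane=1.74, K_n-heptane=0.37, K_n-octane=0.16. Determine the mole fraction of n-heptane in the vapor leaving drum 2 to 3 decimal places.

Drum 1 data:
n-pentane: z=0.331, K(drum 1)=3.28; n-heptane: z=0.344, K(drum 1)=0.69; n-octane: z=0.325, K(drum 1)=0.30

Drum 1:
Newton iteration, ψ₁⁰ = 0.53:
  ψ₁ = 0.530: g = -0.1476, g' = -0.803 → ψ₁ = 0.346
  ψ₁ = 0.346: g = 0.0021, g' = -0.856 → ψ₁ = 0.349
Converged at ψ₁ = 0.349.
Drum-1 compositions:
  n-pentane: x = 0.184, y = 0.605
  n-heptane: x = 0.386, y = 0.266
  n-octane: x = 0.430, y = 0.129
Drum-2 feed = drum-1 vapor: z₂ = (0.6049, 0.2661, 0.1290).
Drum 2:
Let ψ₂ = V/F and solve Σ zᵢ(Kᵢ−1)/(1+ψ₂(Kᵢ−1)) = 0.
g(0) = ΣzᵢKᵢ − 1 = 0.172 and g(1) = 1 − Σzᵢ/Kᵢ = -0.873, so a root lies in (0, 1).
Newton–Raphson from ψ₂ = 0.5:
  ψ₂ = 0.500: g = -0.1048, g' = -0.672 → ψ₂ = 0.344
  ψ₂ = 0.344: g = -0.0096, g' = -0.563 → ψ₂ = 0.327
Converged at ψ₂ = 0.327.
  n-pentane: x = 0.487, y = 0.848
  n-heptane: x = 0.335, y = 0.124
  n-octane: x = 0.178, y = 0.028

y_n-heptane (drum 2) = 0.124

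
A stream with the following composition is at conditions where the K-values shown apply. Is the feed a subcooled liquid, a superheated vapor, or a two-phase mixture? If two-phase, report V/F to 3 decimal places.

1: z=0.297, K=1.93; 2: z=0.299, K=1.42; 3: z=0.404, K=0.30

two-phase, V/F = 0.240

ΣzᵢKᵢ = 1.119; Σzᵢ/Kᵢ = 1.711.
Both exceed 1, so a two-phase solution exists.
Let ψ = V/F and solve Σ zᵢ(Kᵢ−1)/(1+ψ(Kᵢ−1)) = 0.
Newton iteration, ψ⁰ = 0.5:
  ψ = 0.500: g = -0.1428, g' = -0.624 → ψ = 0.271
  ψ = 0.271: g = -0.0158, g' = -0.508 → ψ = 0.240
Converged at ψ = 0.240.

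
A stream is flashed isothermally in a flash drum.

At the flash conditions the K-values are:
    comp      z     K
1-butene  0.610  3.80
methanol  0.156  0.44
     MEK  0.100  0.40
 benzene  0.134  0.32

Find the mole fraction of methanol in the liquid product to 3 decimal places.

x_methanol = 0.298

Newton iteration, V/F⁰ = 0.5:
  V/F = 0.500: g = 0.3666, g' = -1.140 → V/F = 0.821
  V/F = 0.821: g = 0.0311, g' = -1.065 → V/F = 0.851
  V/F = 0.851: g = -0.0004, g' = -1.095 → V/F = 0.850
Converged at V/F = 0.850.
Compositions from xᵢ = zᵢ/(1+V/F(Kᵢ−1)), yᵢ = Kᵢxᵢ:
  1-butene: x = 0.180, y = 0.686
  methanol: x = 0.298, y = 0.131
  MEK: x = 0.204, y = 0.082
  benzene: x = 0.318, y = 0.102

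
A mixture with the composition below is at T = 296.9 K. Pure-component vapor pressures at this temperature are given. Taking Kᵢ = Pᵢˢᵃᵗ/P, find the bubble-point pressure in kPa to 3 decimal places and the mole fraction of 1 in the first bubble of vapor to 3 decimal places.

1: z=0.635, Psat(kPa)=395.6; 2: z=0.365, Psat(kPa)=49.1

Pbub = 269.127 kPa, y_1 = 0.933

At the bubble point ψ → 0, so ΣzᵢKᵢ = 1 with Kᵢ = Pᵢˢᵃᵗ/P ⇒ P = ΣzᵢPᵢˢᵃᵗ.
P = 0.635·395.6 + 0.365·49.1 = 269.127 kPa
yᵢ = zᵢPᵢˢᵃᵗ/P ⇒ y_1 = 0.635·395.6/269.127 = 0.933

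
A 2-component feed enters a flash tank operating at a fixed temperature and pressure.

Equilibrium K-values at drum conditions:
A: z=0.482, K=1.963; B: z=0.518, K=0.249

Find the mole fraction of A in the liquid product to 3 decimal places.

Rachford–Rice: g(ψ) = Σ zᵢ(Kᵢ−1)/(1+ψ(Kᵢ−1)) = 0.
Check two-phase: ΣzᵢKᵢ = 1.075 > 1 and Σzᵢ/Kᵢ = 2.326 > 1, so g(0) = 0.075 > 0 and g(1) = -1.326 < 0.
Binary case is linear: z₁(K₁−1)(1+ψ(K₂−1)) + z₂(K₂−1)(1+ψ(K₁−1)) = 0
⇒ ψ = [z₁(K₁−1)+z₂(K₂−1)] / [−(K₁−1)(K₂−1)] = 0.0751/0.7232 = 0.104
Compositions from xᵢ = zᵢ/(1+ψ(Kᵢ−1)), yᵢ = Kᵢxᵢ:
  A: x = 0.438, y = 0.860
  B: x = 0.562, y = 0.140

x_A = 0.438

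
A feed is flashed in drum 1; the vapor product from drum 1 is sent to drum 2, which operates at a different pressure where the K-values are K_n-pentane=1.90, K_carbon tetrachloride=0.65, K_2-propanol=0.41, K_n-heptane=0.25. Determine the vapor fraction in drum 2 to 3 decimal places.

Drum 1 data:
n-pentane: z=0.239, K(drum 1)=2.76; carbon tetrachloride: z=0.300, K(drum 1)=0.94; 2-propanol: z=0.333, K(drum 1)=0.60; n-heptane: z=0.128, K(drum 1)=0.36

V/F (drum 2) = 0.234

Drum 1:
Rachford–Rice: g(ψ₁) = Σ zᵢ(Kᵢ−1)/(1+ψ₁(Kᵢ−1)) = 0.
Check two-phase: ΣzᵢKᵢ = 1.188 > 1 and Σzᵢ/Kᵢ = 1.316 > 1, so g(0) = 0.188 > 0 and g(1) = -0.316 < 0.
Iterate (Newton) starting at ψ₁ = 0.5:
  ψ₁ = 0.500: g = -0.0818, g' = -0.407 → ψ₁ = 0.299
  ψ₁ = 0.299: g = 0.0046, g' = -0.468 → ψ₁ = 0.309
Converged at ψ₁ = 0.309.
Drum-1 compositions:
  n-pentane: x = 0.155, y = 0.427
  carbon tetrachloride: x = 0.306, y = 0.287
  2-propanol: x = 0.380, y = 0.228
  n-heptane: x = 0.160, y = 0.057
Drum-2 feed = drum-1 vapor: z₂ = (0.4272, 0.2873, 0.2280, 0.0574).
Drum 2:
Iterate (Newton) starting at ψ₂ = 0.53:
  ψ₂ = 0.530: g = -0.1303, g' = -0.469 → ψ₂ = 0.252
  ψ₂ = 0.252: g = -0.0079, g' = -0.431 → ψ₂ = 0.233
  ψ₂ = 0.233: g = 0.0000, g' = -0.432 → ψ₂ = 0.234
Converged at ψ₂ = 0.234.
  n-pentane: x = 0.353, y = 0.671
  carbon tetrachloride: x = 0.313, y = 0.203
  2-propanol: x = 0.264, y = 0.108
  n-heptane: x = 0.070, y = 0.017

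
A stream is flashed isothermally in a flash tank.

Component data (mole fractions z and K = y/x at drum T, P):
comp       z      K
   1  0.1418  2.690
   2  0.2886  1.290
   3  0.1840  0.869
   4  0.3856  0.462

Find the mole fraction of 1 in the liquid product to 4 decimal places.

x_1 = 0.1056

Newton–Raphson from ψ = 0.4:
  ψ = 0.4000: g = -0.07180, g' = -0.3484 → ψ = 0.1939
  ψ = 0.1939: g = 0.00338, g' = -0.3939 → ψ = 0.2025
Converged at ψ = 0.2025.
Compositions from xᵢ = zᵢ/(1+ψ(Kᵢ−1)), yᵢ = Kᵢxᵢ:
  1: x = 0.1056, y = 0.2842
  2: x = 0.2726, y = 0.3516
  3: x = 0.1890, y = 0.1643
  4: x = 0.4328, y = 0.1999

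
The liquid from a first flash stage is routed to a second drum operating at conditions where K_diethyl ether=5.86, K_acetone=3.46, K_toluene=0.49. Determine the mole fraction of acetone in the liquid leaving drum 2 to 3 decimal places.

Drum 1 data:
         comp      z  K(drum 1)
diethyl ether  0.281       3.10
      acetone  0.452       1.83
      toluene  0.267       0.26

x_acetone (drum 2) = 0.118

Drum 1:
Material balance + equilibrium reduce to Σ zᵢ(Kᵢ−1)/(1+ψ₁(Kᵢ−1)) = 0.
g(0) = ΣzᵢKᵢ − 1 = 0.768 and g(1) = 1 − Σzᵢ/Kᵢ = -0.365, so a root lies in (0, 1).
Newton–Raphson from ψ₁ = 0.32:
  ψ₁ = 0.320: g = 0.3905, g' = -0.889 → ψ₁ = 0.759
  ψ₁ = 0.759: g = 0.0065, g' = -1.063 → ψ₁ = 0.766
  ψ₁ = 0.766: g = -0.0000, g' = -1.077 → ψ₁ = 0.765
Converged at ψ₁ = 0.765.
Drum-1 compositions:
  diethyl ether: x = 0.108, y = 0.334
  acetone: x = 0.276, y = 0.506
  toluene: x = 0.616, y = 0.160
Drum-2 feed = drum-1 liquid: z₂ = (0.1078, 0.2764, 0.6158).
Drum 2:
Let ψ₂ = V/F and solve Σ zᵢ(Kᵢ−1)/(1+ψ₂(Kᵢ−1)) = 0.
Check two-phase: ΣzᵢKᵢ = 1.890 > 1 and Σzᵢ/Kᵢ = 1.355 > 1, so g(0) = 0.890 > 0 and g(1) = -0.355 < 0.
Iterate (Newton) starting at ψ₂ = 0.5:
  ψ₂ = 0.500: g = 0.0360, g' = -0.841 → ψ₂ = 0.543
  ψ₂ = 0.543: g = 0.0008, g' = -0.805 → ψ₂ = 0.544
Converged at ψ₂ = 0.544.
  diethyl ether: x = 0.030, y = 0.173
  acetone: x = 0.118, y = 0.409
  toluene: x = 0.852, y = 0.418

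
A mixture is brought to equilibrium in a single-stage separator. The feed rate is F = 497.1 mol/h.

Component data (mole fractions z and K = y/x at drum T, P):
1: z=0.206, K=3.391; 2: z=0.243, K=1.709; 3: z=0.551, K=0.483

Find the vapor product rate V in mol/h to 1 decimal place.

Material balance + equilibrium reduce to Σ zᵢ(Kᵢ−1)/(1+V/F(Kᵢ−1)) = 0.
g(0) = ΣzᵢKᵢ − 1 = 0.380 and g(1) = 1 − Σzᵢ/Kᵢ = -0.344, so a root lies in (0, 1).
Iterate (Newton) starting at V/F = 0.4:
  V/F = 0.400: g = 0.0268, g' = -0.616 → V/F = 0.444
Converged at V/F = 0.444.
Then V = V/F·F = 0.4444·497.1 = 220.9 mol/h and L = F − V = 276.2 mol/h.

V = 220.9 mol/h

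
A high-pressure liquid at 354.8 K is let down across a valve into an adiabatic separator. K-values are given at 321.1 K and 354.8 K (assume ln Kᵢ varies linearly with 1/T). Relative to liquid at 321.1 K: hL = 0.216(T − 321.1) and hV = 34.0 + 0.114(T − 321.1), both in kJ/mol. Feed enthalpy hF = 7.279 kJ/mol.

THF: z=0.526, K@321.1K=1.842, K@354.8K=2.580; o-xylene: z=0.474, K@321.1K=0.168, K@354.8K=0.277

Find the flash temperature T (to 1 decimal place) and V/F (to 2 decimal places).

T = 328.4 K, V/F = 0.17

Adiabatic flash: solve Rachford–Rice at each trial T, then check hF = ψ·hV(T) + (1−ψ)·hL(T).
  T = 321.1 K: K = (1.842, 0.168), RR gives ψ = 0.069, H_out = 2.355 kJ/mol
  T = 354.8 K: K = (2.580, 0.277), RR gives ψ = 0.428, H_out = 20.345 kJ/mol
  T = 338.0 K: K = (2.199, 0.219), RR gives ψ = 0.278, H_out = 12.622 kJ/mol
  T = 329.6 K: K = (2.018, 0.192), RR gives ψ = 0.186, H_out = 7.996 kJ/mol
  T = 325.4 K: K = (1.930, 0.180), RR gives ψ = 0.132, H_out = 5.362 kJ/mol
  T = 327.5 K: K = (1.974, 0.186), RR gives ψ = 0.160, H_out = 6.712 kJ/mol
Linear interpolation between T = 327.5 (H_out = 6.712) and T = 329.6 (H_out = 7.996) on hF = 7.279 gives T ≈ 328.4 K, at which ψ = 0.17.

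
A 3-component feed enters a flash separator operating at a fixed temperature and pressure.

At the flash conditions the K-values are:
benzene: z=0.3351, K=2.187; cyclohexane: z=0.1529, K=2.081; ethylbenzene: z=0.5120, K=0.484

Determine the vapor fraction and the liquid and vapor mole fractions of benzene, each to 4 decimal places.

ψ = 0.5017, x_benzene = 0.2100, y_benzene = 0.4593

Newton iteration, ψ⁰ = 0.5:
  ψ = 0.5000: g = 0.00086, g' = -0.5088 → ψ = 0.5017
Converged at ψ = 0.5017.
Compositions from xᵢ = zᵢ/(1+ψ(Kᵢ−1)), yᵢ = Kᵢxᵢ:
  benzene: x = 0.2100, y = 0.4593
  cyclohexane: x = 0.0991, y = 0.2063
  ethylbenzene: x = 0.6908, y = 0.3344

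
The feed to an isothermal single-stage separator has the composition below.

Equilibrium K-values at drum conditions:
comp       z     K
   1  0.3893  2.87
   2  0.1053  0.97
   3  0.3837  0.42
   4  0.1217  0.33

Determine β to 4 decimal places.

β = 0.4159

Material balance + equilibrium reduce to Σ zᵢ(Kᵢ−1)/(1+β(Kᵢ−1)) = 0.
Feasibility: ΣzᵢKᵢ = 1.4207, Σzᵢ/Kᵢ = 1.5266 — both > 1, two phases present.
Newton iteration, β⁰ = 0.68:
  β = 0.6800: g = -0.20001, g' = -0.8002 → β = 0.4301
  β = 0.4301: g = -0.01075, g' = -0.7552 → β = 0.4158
  β = 0.4158: g = 0.00003, g' = -0.7601 → β = 0.4159
Converged at β = 0.4159.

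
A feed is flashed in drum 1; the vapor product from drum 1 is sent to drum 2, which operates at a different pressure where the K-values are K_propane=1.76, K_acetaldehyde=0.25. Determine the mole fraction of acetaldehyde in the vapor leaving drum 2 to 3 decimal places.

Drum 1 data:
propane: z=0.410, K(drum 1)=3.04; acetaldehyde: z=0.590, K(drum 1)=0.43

Drum 1:
Rachford–Rice: g(ψ₁) = Σ zᵢ(Kᵢ−1)/(1+ψ₁(Kᵢ−1)) = 0.
g(0) = ΣzᵢKᵢ − 1 = 0.500 and g(1) = 1 − Σzᵢ/Kᵢ = -0.507, so a root lies in (0, 1).
Binary case is linear: z₁(K₁−1)(1+ψ₁(K₂−1)) + z₂(K₂−1)(1+ψ₁(K₁−1)) = 0
⇒ ψ₁ = [z₁(K₁−1)+z₂(K₂−1)] / [−(K₁−1)(K₂−1)] = 0.5001/1.1628 = 0.430
Drum-1 compositions:
  propane: x = 0.218, y = 0.664
  acetaldehyde: x = 0.782, y = 0.336
Drum-2 feed = drum-1 vapor: z₂ = (0.6639, 0.3361).
Drum 2:
Iterate (Newton) starting at ψ₂ = 0.5:
  ψ₂ = 0.500: g = -0.0377, g' = -0.685 → ψ₂ = 0.445
  ψ₂ = 0.445: g = -0.0013, g' = -0.640 → ψ₂ = 0.443
Converged at ψ₂ = 0.443.
  propane: x = 0.497, y = 0.874
  acetaldehyde: x = 0.503, y = 0.126

y_acetaldehyde (drum 2) = 0.126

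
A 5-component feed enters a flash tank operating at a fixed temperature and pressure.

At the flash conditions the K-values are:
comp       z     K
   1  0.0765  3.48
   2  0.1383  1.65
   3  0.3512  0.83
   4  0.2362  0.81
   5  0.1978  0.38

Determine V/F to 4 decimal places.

Rachford–Rice: g(V/F) = Σ zᵢ(Kᵢ−1)/(1+V/F(Kᵢ−1)) = 0.
Check two-phase: ΣzᵢKᵢ = 1.0524 > 1 and Σzᵢ/Kᵢ = 1.3411 > 1, so g(0) = 0.0524 > 0 and g(1) = -0.3411 < 0.
Newton iteration, V/F⁰ = 0.5:
  V/F = 0.5000: g = -0.14003, g' = -0.3093 → V/F = 0.0473
  V/F = 0.0473: g = 0.02523, g' = -0.5317 → V/F = 0.0947
  V/F = 0.0947: g = 0.00165, g' = -0.4655 → V/F = 0.0983
Converged at V/F = 0.0983.

V/F = 0.0983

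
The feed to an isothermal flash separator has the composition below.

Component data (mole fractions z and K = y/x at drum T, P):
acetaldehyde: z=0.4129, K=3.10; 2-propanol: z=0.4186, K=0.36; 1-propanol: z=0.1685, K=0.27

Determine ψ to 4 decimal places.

ψ = 0.3399

Newton iteration, ψ⁰ = 0.5:
  ψ = 0.5000: g = -0.16471, g' = -1.0268 → ψ = 0.3396
  ψ = 0.3396: g = 0.00030, g' = -1.0591 → ψ = 0.3399
Converged at ψ = 0.3399.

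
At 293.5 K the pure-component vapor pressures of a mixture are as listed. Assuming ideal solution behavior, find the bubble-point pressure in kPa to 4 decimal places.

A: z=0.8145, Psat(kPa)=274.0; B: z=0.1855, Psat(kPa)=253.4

At the bubble point ψ → 0, so ΣzᵢKᵢ = 1 with Kᵢ = Pᵢˢᵃᵗ/P ⇒ P = ΣzᵢPᵢˢᵃᵗ.
P = 0.8145·274.0 + 0.1855·253.4 = 270.1787 kPa

Pbub = 270.1787 kPa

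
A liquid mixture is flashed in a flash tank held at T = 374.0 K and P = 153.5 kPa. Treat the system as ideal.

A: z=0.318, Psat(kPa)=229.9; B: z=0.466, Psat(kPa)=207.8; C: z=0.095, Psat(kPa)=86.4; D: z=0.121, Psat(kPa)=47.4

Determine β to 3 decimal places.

Raoult's law: Kᵢ = Pᵢˢᵃᵗ/P = Pᵢˢᵃᵗ/153.5.
  K_A = 229.9/153.5 = 1.49772, K_B = 207.8/153.5 = 1.35375, K_C = 86.4/153.5 = 0.56287, K_D = 47.4/153.5 = 0.30879
Iterate (Newton) starting at β = 0.54:
  β = 0.540: g = 0.0754, g' = -0.268 → β = 0.821
  β = 0.821: g = -0.0180, g' = -0.428 → β = 0.779
  β = 0.779: g = -0.0008, g' = -0.390 → β = 0.777
Converged at β = 0.777.

β = 0.777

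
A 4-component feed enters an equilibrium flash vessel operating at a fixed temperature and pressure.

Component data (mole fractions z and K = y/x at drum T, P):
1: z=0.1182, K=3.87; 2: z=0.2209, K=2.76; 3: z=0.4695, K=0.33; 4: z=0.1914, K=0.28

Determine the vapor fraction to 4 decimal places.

ψ = 0.1824

Newton iteration, ψ⁰ = 0.56:
  ψ = 0.5600: g = -0.40846, g' = -1.1353 → ψ = 0.2002
  ψ = 0.2002: g = -0.02138, g' = -1.1834 → ψ = 0.1821
  ψ = 0.1821: g = 0.00030, g' = -1.2171 → ψ = 0.1824
Converged at ψ = 0.1824.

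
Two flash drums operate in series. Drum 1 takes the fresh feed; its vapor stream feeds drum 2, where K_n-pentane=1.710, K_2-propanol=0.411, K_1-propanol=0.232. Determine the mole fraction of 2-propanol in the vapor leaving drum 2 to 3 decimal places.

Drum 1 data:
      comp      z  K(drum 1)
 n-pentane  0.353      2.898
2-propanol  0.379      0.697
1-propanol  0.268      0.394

Drum 1:
Newton iteration, ψ₁⁰ = 0.36:
  ψ₁ = 0.360: g = 0.0614, g' = -0.654 → ψ₁ = 0.454
  ψ₁ = 0.454: g = 0.0027, g' = -0.601 → ψ₁ = 0.458
Converged at ψ₁ = 0.458.
Drum-1 compositions:
  n-pentane: x = 0.189, y = 0.547
  2-propanol: x = 0.440, y = 0.307
  1-propanol: x = 0.371, y = 0.146
Drum-2 feed = drum-1 vapor: z₂ = (0.5470, 0.3068, 0.1462).
Drum 2:
Material balance + equilibrium reduce to Σ zᵢ(Kᵢ−1)/(1+ψ₂(Kᵢ−1)) = 0.
Check two-phase: ΣzᵢKᵢ = 1.095 > 1 and Σzᵢ/Kᵢ = 1.697 > 1, so g(0) = 0.095 > 0 and g(1) = -0.697 < 0.
Iterate (Newton) starting at ψ₂ = 0.31:
  ψ₂ = 0.310: g = -0.0501, g' = -0.493 → ψ₂ = 0.208
  ψ₂ = 0.208: g = -0.0013, g' = -0.470 → ψ₂ = 0.206
Converged at ψ₂ = 0.206.
  n-pentane: x = 0.477, y = 0.816
  2-propanol: x = 0.349, y = 0.143
  1-propanol: x = 0.174, y = 0.040

y_2-propanol (drum 2) = 0.143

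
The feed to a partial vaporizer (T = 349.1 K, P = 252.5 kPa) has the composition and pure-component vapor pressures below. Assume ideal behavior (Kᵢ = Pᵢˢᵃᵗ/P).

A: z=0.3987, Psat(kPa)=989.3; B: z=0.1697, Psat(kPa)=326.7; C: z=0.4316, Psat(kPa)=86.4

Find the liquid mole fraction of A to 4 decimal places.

Raoult's law: Kᵢ = Pᵢˢᵃᵗ/P = Pᵢˢᵃᵗ/252.5.
  K_A = 989.3/252.5 = 3.918020, K_B = 326.7/252.5 = 1.293861, K_C = 86.4/252.5 = 0.342178
Material balance + equilibrium reduce to Σ zᵢ(Kᵢ−1)/(1+V/F(Kᵢ−1)) = 0.
Feasibility: ΣzᵢKᵢ = 1.9294, Σzᵢ/Kᵢ = 1.4942 — both > 1, two phases present.
Newton–Raphson from V/F = 0.5:
  V/F = 0.5000: g = 0.09354, g' = -0.9873 → V/F = 0.5947
  V/F = 0.5947: g = 0.00138, g' = -0.9683 → V/F = 0.5962
Converged at V/F = 0.5962.
Compositions from xᵢ = zᵢ/(1+V/F(Kᵢ−1)), yᵢ = Kᵢxᵢ:
  A: x = 0.1455, y = 0.5702
  B: x = 0.1444, y = 0.1868
  C: x = 0.7101, y = 0.2430

x_A = 0.1455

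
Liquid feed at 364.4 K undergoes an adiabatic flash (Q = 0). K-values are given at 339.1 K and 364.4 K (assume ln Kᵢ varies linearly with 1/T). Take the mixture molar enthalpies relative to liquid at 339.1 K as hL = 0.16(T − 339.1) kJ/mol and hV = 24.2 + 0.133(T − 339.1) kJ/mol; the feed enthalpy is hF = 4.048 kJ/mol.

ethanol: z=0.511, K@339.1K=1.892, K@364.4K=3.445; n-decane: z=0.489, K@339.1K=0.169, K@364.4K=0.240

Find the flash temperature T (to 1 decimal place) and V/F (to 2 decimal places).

Adiabatic flash: solve Rachford–Rice at each trial T, then check hF = ψ·hV(T) + (1−ψ)·hL(T).
  T = 339.1 K: K = (1.892, 0.169), RR gives ψ = 0.067, H_out = 1.615 kJ/mol
  T = 364.4 K: K = (3.445, 0.240), RR gives ψ = 0.472, H_out = 15.157 kJ/mol
  T = 351.8 K: K = (2.584, 0.203), RR gives ψ = 0.332, H_out = 9.958 kJ/mol
  T = 345.5 K: K = (2.220, 0.186), RR gives ψ = 0.227, H_out = 6.469 kJ/mol
  T = 342.3 K: K = (2.051, 0.177), RR gives ψ = 0.156, H_out = 4.268 kJ/mol
  T = 340.7 K: K = (1.970, 0.173), RR gives ψ = 0.114, H_out = 3.009 kJ/mol
Linear interpolation between T = 340.7 (H_out = 3.009) and T = 342.3 (H_out = 4.268) on hF = 4.048 gives T ≈ 342.0 K, at which ψ = 0.15.

T = 342.0 K, V/F = 0.15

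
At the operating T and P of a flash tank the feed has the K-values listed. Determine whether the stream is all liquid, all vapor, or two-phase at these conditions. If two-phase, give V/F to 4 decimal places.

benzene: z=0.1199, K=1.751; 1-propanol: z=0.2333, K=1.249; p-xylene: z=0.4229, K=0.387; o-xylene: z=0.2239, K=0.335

all liquid

ΣzᵢKᵢ = 0.7400; Σzᵢ/Kᵢ = 2.0164.
Since ΣzᵢKᵢ < 1 the mixture is below its bubble point — single liquid phase.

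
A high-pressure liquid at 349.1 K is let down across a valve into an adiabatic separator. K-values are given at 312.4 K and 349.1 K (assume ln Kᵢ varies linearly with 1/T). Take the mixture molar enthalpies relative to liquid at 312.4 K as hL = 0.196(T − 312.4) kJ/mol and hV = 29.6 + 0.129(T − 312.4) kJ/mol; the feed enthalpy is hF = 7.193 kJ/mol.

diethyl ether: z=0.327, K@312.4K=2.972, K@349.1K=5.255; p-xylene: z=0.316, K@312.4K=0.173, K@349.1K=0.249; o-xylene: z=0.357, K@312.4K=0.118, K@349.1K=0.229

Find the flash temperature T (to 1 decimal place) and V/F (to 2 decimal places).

Adiabatic flash: solve Rachford–Rice at each trial T, then check hF = ψ·hV(T) + (1−ψ)·hL(T).
  T = 312.4 K: K = (2.972, 0.173, 0.118), RR gives ψ = 0.041, H_out = 1.203 kJ/mol
  T = 349.1 K: K = (5.255, 0.249, 0.229), RR gives ψ = 0.271, H_out = 14.553 kJ/mol
  T = 330.8 K: K = (4.018, 0.210, 0.168), RR gives ψ = 0.179, H_out = 8.695 kJ/mol
  T = 321.6 K: K = (3.471, 0.191, 0.141), RR gives ψ = 0.119, H_out = 5.253 kJ/mol
  T = 326.2 K: K = (3.738, 0.200, 0.154), RR gives ψ = 0.151, H_out = 7.032 kJ/mol
  T = 328.5 K: K = (3.877, 0.205, 0.161), RR gives ψ = 0.166, H_out = 7.876 kJ/mol
Linear interpolation between T = 326.2 (H_out = 7.032) and T = 328.5 (H_out = 7.876) on hF = 7.193 gives T ≈ 326.6 K, at which ψ = 0.15.

T = 326.6 K, V/F = 0.15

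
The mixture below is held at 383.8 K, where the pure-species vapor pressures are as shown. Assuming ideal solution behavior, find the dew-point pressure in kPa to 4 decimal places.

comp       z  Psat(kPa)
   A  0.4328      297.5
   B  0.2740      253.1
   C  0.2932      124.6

Pdew = 204.4782 kPa

At the dew point ψ → 1, so Σzᵢ/Kᵢ = 1 with Kᵢ = Pᵢˢᵃᵗ/P ⇒ 1/P = Σzᵢ/Pᵢˢᵃᵗ.
1/P = 0.4328/297.5 + 0.2740/253.1 + 0.2932/124.6 = 0.0048905 ⇒ P = 204.4782 kPa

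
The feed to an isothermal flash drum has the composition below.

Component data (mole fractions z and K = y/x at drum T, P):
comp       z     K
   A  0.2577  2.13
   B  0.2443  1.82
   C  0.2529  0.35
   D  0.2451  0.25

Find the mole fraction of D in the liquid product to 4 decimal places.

Newton iteration, β⁰ = 0.45:
  β = 0.4500: g = -0.17045, g' = -0.7598 → β = 0.2257
  β = 0.2257: g = -0.01285, g' = -0.6724 → β = 0.2066
Converged at β = 0.2066.
Compositions from xᵢ = zᵢ/(1+β(Kᵢ−1)), yᵢ = Kᵢxᵢ:
  A: x = 0.2089, y = 0.4450
  B: x = 0.2089, y = 0.3802
  C: x = 0.2921, y = 0.1022
  D: x = 0.2900, y = 0.0725

x_D = 0.2900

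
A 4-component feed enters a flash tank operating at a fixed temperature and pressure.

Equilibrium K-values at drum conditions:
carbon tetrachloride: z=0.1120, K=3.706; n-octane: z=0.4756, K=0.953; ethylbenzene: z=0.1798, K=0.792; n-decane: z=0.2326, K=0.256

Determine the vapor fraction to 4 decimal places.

ψ = 0.0866

Newton–Raphson from ψ = 0.54:
  ψ = 0.5400: g = -0.23120, g' = -0.5061 → ψ = 0.0832
  ψ = 0.0832: g = 0.00242, g' = -0.7018 → ψ = 0.0866
Converged at ψ = 0.0866.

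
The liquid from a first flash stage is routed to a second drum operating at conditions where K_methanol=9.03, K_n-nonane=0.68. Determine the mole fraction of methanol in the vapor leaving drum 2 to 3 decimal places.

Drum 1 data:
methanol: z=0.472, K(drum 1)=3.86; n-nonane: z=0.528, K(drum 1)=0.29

y_methanol (drum 2) = 0.346

Drum 1:
Binary case is linear: z₁(K₁−1)(1+ψ₁(K₂−1)) + z₂(K₂−1)(1+ψ₁(K₁−1)) = 0
⇒ ψ₁ = [z₁(K₁−1)+z₂(K₂−1)] / [−(K₁−1)(K₂−1)] = 0.9750/2.0306 = 0.480
Drum-1 compositions:
  methanol: x = 0.199, y = 0.768
  n-nonane: x = 0.801, y = 0.232
Drum-2 feed = drum-1 liquid: z₂ = (0.1989, 0.8011).
Drum 2:
Rachford–Rice: g(ψ₂) = Σ zᵢ(Kᵢ−1)/(1+ψ₂(Kᵢ−1)) = 0.
g(0) = ΣzᵢKᵢ − 1 = 1.341 and g(1) = 1 − Σzᵢ/Kᵢ = -0.200, so a root lies in (0, 1).
Binary case is linear: z₁(K₁−1)(1+ψ₂(K₂−1)) + z₂(K₂−1)(1+ψ₂(K₁−1)) = 0
⇒ ψ₂ = [z₁(K₁−1)+z₂(K₂−1)] / [−(K₁−1)(K₂−1)] = 1.3406/2.5696 = 0.522
  methanol: x = 0.038, y = 0.346
  n-nonane: x = 0.962, y = 0.654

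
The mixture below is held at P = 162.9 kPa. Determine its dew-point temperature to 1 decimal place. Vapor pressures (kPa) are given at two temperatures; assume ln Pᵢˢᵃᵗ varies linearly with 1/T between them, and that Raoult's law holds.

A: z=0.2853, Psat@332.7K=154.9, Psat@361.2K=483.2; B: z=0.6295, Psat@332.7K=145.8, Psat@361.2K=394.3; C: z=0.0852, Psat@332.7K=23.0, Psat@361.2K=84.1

Dew-point temperature: Σzᵢ·P/Pᵢˢᵃᵗ(T) = 1. Interpolate ln Pᵢˢᵃᵗ = aᵢ + bᵢ/T.
  T = 332.7 K: ΣzᵢP/Pᵢˢᵃᵗ = 1.6068
  T = 361.2 K: ΣzᵢP/Pᵢˢᵃᵗ = 0.5213
  T = 346.9 K: ΣzᵢP/Pᵢˢᵃᵗ = 0.8940
  T = 339.8 K: ΣzᵢP/Pᵢˢᵃᵗ = 1.1905
  T = 343.4 K: ΣzᵢP/Pᵢˢᵃᵗ = 1.0279
  T = 345.1 K: ΣzᵢP/Pᵢˢᵃᵗ = 0.9602
Interpolating between 343.4 K and 345.1 K gives T ≈ 344.1 K.

T = 344.1 K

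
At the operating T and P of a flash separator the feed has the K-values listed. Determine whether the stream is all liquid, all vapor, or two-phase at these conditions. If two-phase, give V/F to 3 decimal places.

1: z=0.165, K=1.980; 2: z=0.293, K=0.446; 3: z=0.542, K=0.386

all liquid

ΣzᵢKᵢ = 0.667; Σzᵢ/Kᵢ = 2.144.
Since ΣzᵢKᵢ < 1 the mixture is below its bubble point — single liquid phase.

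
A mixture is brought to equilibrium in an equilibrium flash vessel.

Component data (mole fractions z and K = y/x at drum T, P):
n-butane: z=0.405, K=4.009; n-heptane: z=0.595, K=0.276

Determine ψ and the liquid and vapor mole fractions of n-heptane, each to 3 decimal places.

Rachford–Rice: g(ψ) = Σ zᵢ(Kᵢ−1)/(1+ψ(Kᵢ−1)) = 0.
g(0) = ΣzᵢKᵢ − 1 = 0.788 and g(1) = 1 − Σzᵢ/Kᵢ = -1.257, so a root lies in (0, 1).
Binary case is linear: z₁(K₁−1)(1+ψ(K₂−1)) + z₂(K₂−1)(1+ψ(K₁−1)) = 0
⇒ ψ = [z₁(K₁−1)+z₂(K₂−1)] / [−(K₁−1)(K₂−1)] = 0.7879/2.1785 = 0.362
Compositions from xᵢ = zᵢ/(1+ψ(Kᵢ−1)), yᵢ = Kᵢxᵢ:
  n-butane: x = 0.194, y = 0.778
  n-heptane: x = 0.806, y = 0.222

ψ = 0.362, x_n-heptane = 0.806, y_n-heptane = 0.222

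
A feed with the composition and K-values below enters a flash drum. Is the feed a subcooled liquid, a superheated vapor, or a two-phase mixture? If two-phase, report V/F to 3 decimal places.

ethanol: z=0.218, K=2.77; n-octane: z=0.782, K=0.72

two-phase, V/F = 0.337

ΣzᵢKᵢ = 1.167; Σzᵢ/Kᵢ = 1.165.
Both exceed 1, so a two-phase solution exists.
Binary case is linear: z₁(K₁−1)(1+ψ(K₂−1)) + z₂(K₂−1)(1+ψ(K₁−1)) = 0
⇒ ψ = [z₁(K₁−1)+z₂(K₂−1)] / [−(K₁−1)(K₂−1)] = 0.1669/0.4956 = 0.337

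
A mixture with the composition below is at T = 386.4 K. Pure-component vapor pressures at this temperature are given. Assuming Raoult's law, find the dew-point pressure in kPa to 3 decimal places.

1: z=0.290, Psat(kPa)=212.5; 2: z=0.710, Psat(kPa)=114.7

At the dew point ψ → 1, so Σzᵢ/Kᵢ = 1 with Kᵢ = Pᵢˢᵃᵗ/P ⇒ 1/P = Σzᵢ/Pᵢˢᵃᵗ.
1/P = 0.290/212.5 + 0.710/114.7 = 0.007555 ⇒ P = 132.367 kPa

Pdew = 132.367 kPa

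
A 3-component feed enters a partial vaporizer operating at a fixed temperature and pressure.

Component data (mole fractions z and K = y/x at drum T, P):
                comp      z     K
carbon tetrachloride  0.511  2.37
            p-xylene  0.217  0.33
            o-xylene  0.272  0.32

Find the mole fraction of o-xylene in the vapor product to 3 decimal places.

Rachford–Rice: g(V/F) = Σ zᵢ(Kᵢ−1)/(1+V/F(Kᵢ−1)) = 0.
g(0) = ΣzᵢKᵢ − 1 = 0.370 and g(1) = 1 − Σzᵢ/Kᵢ = -0.723, so a root lies in (0, 1).
Iterate (Newton) starting at V/F = 0.5:
  V/F = 0.500: g = -0.0834, g' = -0.847 → V/F = 0.402
  V/F = 0.402: g = -0.0017, g' = -0.819 → V/F = 0.399
Converged at V/F = 0.399.
Compositions from xᵢ = zᵢ/(1+V/F(Kᵢ−1)), yᵢ = Kᵢxᵢ:
  carbon tetrachloride: x = 0.330, y = 0.783
  p-xylene: x = 0.296, y = 0.098
  o-xylene: x = 0.373, y = 0.119

y_o-xylene = 0.119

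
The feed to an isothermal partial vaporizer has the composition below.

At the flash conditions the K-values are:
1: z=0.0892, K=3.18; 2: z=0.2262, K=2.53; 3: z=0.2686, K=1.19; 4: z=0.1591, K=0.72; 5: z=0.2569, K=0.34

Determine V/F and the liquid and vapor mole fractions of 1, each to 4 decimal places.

V/F = 0.5569, x_1 = 0.0403, y_1 = 0.1281

Rachford–Rice: g(V/F) = Σ zᵢ(Kᵢ−1)/(1+V/F(Kᵢ−1)) = 0.
g(0) = ΣzᵢKᵢ − 1 = 0.3775 and g(1) = 1 − Σzᵢ/Kᵢ = -0.3197, so a root lies in (0, 1).
Newton–Raphson from V/F = 0.5:
  V/F = 0.5000: g = 0.03086, g' = -0.5413 → V/F = 0.5570
  V/F = 0.5570: g = -0.00009, g' = -0.5461 → V/F = 0.5569
Converged at V/F = 0.5569.
Compositions from xᵢ = zᵢ/(1+V/F(Kᵢ−1)), yᵢ = Kᵢxᵢ:
  1: x = 0.0403, y = 0.1281
  2: x = 0.1221, y = 0.3090
  3: x = 0.2429, y = 0.2891
  4: x = 0.1885, y = 0.1357
  5: x = 0.4062, y = 0.1381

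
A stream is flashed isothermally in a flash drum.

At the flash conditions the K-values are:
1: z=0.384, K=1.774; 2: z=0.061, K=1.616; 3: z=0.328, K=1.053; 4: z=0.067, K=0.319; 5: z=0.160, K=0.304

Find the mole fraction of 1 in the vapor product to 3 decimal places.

Newton–Raphson from ψ = 0.5:
  ψ = 0.500: g = 0.0200, g' = -0.388 → ψ = 0.551
  ψ = 0.551: g = -0.0006, g' = -0.411 → ψ = 0.550
Converged at ψ = 0.550.
Compositions from xᵢ = zᵢ/(1+ψ(Kᵢ−1)), yᵢ = Kᵢxᵢ:
  1: x = 0.269, y = 0.478
  2: x = 0.046, y = 0.074
  3: x = 0.319, y = 0.336
  4: x = 0.107, y = 0.034
  5: x = 0.259, y = 0.079

y_1 = 0.478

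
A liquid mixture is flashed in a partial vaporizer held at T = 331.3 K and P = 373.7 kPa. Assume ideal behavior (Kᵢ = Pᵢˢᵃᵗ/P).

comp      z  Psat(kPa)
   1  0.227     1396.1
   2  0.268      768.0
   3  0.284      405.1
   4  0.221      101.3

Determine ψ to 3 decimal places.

ψ = 0.783

Raoult's law: Kᵢ = Pᵢˢᵃᵗ/P = Pᵢˢᵃᵗ/373.7.
  K_1 = 1396.1/373.7 = 3.73588, K_2 = 768.0/373.7 = 2.05512, K_3 = 405.1/373.7 = 1.08402, K_4 = 101.3/373.7 = 0.27107
Rachford–Rice: g(ψ) = Σ zᵢ(Kᵢ−1)/(1+ψ(Kᵢ−1)) = 0.
Check two-phase: ΣzᵢKᵢ = 1.767 > 1 and Σzᵢ/Kᵢ = 1.268 > 1, so g(0) = 0.767 > 0 and g(1) = -0.268 < 0.
Iterate (Newton) starting at ψ = 0.53:
  ψ = 0.530: g = 0.1952, g' = -0.719 → ψ = 0.801
  ψ = 0.801: g = -0.0172, g' = -0.935 → ψ = 0.783
Converged at ψ = 0.783.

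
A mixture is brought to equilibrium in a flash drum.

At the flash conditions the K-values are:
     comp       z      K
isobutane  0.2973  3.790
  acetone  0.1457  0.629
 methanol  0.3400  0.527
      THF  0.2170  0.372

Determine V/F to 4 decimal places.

Rachford–Rice: g(V/F) = Σ zᵢ(Kᵢ−1)/(1+V/F(Kᵢ−1)) = 0.
g(0) = ΣzᵢKᵢ − 1 = 0.4783 and g(1) = 1 − Σzᵢ/Kᵢ = -0.5386, so a root lies in (0, 1).
Newton iteration, V/F⁰ = 0.5:
  V/F = 0.5000: g = -0.12932, g' = -0.7460 → V/F = 0.3267
  V/F = 0.3267: g = 0.01080, g' = -0.9013 → V/F = 0.3386
  V/F = 0.3386: g = 0.00010, g' = -0.8840 → V/F = 0.3388
Converged at V/F = 0.3388.

V/F = 0.3388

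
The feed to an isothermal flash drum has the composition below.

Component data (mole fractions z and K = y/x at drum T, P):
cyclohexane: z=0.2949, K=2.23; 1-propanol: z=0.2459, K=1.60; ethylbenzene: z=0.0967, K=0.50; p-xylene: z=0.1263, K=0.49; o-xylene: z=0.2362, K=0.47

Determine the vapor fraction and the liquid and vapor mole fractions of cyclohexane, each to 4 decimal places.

ψ = 0.5375, x_cyclohexane = 0.1775, y_cyclohexane = 0.3959

Material balance + equilibrium reduce to Σ zᵢ(Kᵢ−1)/(1+ψ(Kᵢ−1)) = 0.
Feasibility: ΣzᵢKᵢ = 1.2723, Σzᵢ/Kᵢ = 1.2396 — both > 1, two phases present.
Iterate (Newton) starting at ψ = 0.67:
  ψ = 0.6700: g = -0.06058, g' = -0.4691 → ψ = 0.5409
  ψ = 0.5409: g = -0.00150, g' = -0.4498 → ψ = 0.5375
Converged at ψ = 0.5375.
Compositions from xᵢ = zᵢ/(1+ψ(Kᵢ−1)), yᵢ = Kᵢxᵢ:
  cyclohexane: x = 0.1775, y = 0.3959
  1-propanol: x = 0.1859, y = 0.2975
  ethylbenzene: x = 0.1322, y = 0.0661
  p-xylene: x = 0.1740, y = 0.0853
  o-xylene: x = 0.3303, y = 0.1552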